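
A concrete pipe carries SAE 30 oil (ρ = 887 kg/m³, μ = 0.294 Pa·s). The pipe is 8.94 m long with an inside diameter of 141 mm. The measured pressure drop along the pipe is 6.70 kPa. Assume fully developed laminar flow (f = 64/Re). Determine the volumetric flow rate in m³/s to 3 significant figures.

For laminar flow, f = 64/Re with Re = ρVD/μ, so Darcy-Weisbach reduces to ΔP = 32μLV/D². Solving for V: V = ΔP·D²/(32μL) = 6700·(0.141)²/(32·0.294·8.94) = 1.584 m/s.
Check: Re = ρVD/μ = 887·1.584·0.141/0.294 = 673.7 < 2300, so the laminar assumption holds.
Q = V·A = 1.584·(π/4·0.141²) = 0.02473 m³/s = 0.0247 m³/s.

Q ≈ 0.0247 m³/s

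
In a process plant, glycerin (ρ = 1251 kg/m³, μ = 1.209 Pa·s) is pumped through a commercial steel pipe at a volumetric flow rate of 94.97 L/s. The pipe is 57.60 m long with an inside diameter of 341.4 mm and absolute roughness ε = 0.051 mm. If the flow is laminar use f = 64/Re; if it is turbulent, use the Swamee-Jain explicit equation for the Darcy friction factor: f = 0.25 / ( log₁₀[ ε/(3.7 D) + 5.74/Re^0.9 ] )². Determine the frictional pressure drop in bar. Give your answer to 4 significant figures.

Q = 94.97 L/s = 94.97/1000 = 0.09497 m³/s.
Cross-sectional area A = πD²/4 = π(0.3414)²/4 = 0.09154 m²; mean velocity V = Q/A = 0.09497/0.09154 = 1.037 m/s.
Reynolds number Re = ρVD/μ = 1251 · 1.037 · 0.3414 / 1.21 = 366.5.
Re < 2300 → laminar flow, so f = 64/Re = 64/366.5 = 0.1746 (the turbulent correlation is not needed).
Darcy-Weisbach: ΔP = f(L/D)(ρV²/2) = 0.1746·(57.6/0.3414)·(1251·1.037²/2) = 0.1746·168.7·673.2 = 1.984e+04 Pa.
ΔP = 1.984e+04 Pa = 0.1984 bar.

ΔP ≈ 0.1984 bar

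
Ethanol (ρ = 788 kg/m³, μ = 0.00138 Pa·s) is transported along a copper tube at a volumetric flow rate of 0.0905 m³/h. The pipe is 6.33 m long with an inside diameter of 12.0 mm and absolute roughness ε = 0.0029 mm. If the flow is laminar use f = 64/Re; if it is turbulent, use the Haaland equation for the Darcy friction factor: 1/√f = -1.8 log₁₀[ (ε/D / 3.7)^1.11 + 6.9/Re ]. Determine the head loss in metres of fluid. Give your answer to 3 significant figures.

Q = 0.0905 m³/h = 0.0905/3600 = 2.514e-05 m³/s.
Cross-sectional area A = πD²/4 = π(0.012)²/4 = 0.0001131 m²; mean velocity V = Q/A = 2.514e-05/0.0001131 = 0.2223 m/s.
Reynolds number Re = ρVD/μ = 788 · 0.2223 · 0.012 / 0.00138 = 1523.
Re < 2300 → laminar flow, so f = 64/Re = 64/1523 = 0.04202 (the turbulent correlation is not needed).
Darcy-Weisbach: ΔP = f(L/D)(ρV²/2) = 0.04202·(6.33/0.012)·(788·0.2223²/2) = 0.04202·527.5·19.47 = 431.5 Pa.
Head loss h_f = ΔP/(ρg) = 431.5/(788·9.81) = 0.0558 m.

h_f ≈ 0.0558 m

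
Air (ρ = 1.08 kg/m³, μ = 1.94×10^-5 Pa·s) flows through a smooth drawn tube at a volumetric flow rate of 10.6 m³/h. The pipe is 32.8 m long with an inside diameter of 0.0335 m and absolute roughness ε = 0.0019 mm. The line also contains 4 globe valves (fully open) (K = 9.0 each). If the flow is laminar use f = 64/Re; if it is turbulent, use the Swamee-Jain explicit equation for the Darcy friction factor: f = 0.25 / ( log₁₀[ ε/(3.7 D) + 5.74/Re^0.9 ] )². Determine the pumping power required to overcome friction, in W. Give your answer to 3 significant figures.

P ≈ 1.26 W

Q = 10.6 m³/h = 10.6/3600 = 0.002944 m³/s.
Cross-sectional area A = πD²/4 = π(0.0335)²/4 = 0.0008814 m²; mean velocity V = Q/A = 0.002944/0.0008814 = 3.341 m/s.
Reynolds number Re = ρVD/μ = 1.08 · 3.341 · 0.0335 / 1.94e-05 = 6230.
Re > 4000 → turbulent. Relative roughness ε/D = 1.9e-06/0.0335 = 5.67e-05. Swamee-Jain: f = 0.25/(log₁₀[5.67e-05/3.7 + 5.74/6230^0.9])² = 0.25/(log₁₀[1.53e-05 + 0.00221])² = 0.25/(-2.653)² = 0.03552.
Total minor-loss coefficient ΣK = 4·9 = 36.
ΔP = [f·L/D + ΣK]·(ρV²/2) = [0.03552·32.8/0.0335 + 36]·(1.08·3.341²/2) = [34.77 + 36]·6.026 = 426.5 Pa.
Pumping power P = QΔP = 0.002944·426.5 = 1.256 W = 1.26 W.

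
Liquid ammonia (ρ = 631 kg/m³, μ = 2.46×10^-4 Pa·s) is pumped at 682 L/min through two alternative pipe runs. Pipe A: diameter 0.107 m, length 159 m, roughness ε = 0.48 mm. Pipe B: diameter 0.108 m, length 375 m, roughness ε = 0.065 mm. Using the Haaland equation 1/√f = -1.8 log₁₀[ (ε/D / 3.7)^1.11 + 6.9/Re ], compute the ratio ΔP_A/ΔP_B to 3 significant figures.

Pipe A: V = Q/A = 0.01137/0.008992 = 1.264 m/s; Re = 3.469e+05; ε/D = 0.00449; Haaland → f = 0.02972; ΔP_A = f(L/D)(ρV²/2) = 2.227e+04 Pa.
Pipe B: V = Q/A = 0.01137/0.009161 = 1.241 m/s; Re = 3.437e+05; ε/D = 0.000602; Haaland → f = 0.0185; ΔP_B = f(L/D)(ρV²/2) = 3.121e+04 Pa.
ΔP_A/ΔP_B = 2.227e+04/3.121e+04 = 0.714.

ΔP_A/ΔP_B ≈ 0.714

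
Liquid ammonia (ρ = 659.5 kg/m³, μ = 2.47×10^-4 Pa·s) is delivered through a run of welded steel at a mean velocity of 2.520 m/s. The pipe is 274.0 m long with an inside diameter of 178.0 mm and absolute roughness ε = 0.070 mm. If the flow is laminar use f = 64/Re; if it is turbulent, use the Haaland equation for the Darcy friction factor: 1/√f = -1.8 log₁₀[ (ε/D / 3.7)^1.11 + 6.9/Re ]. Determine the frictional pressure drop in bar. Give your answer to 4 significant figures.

Reynolds number Re = ρVD/μ = 659.5 · 2.52 · 0.178 / 0.000247 = 1.198e+06.
Re > 4000 → turbulent. Relative roughness ε/D = 7e-05/0.178 = 0.000393. Haaland: 1/√f = -1.8 log₁₀[(0.000393/3.7)^1.11 + 6.9/1.198e+06] = -1.8 log₁₀[3.88e-05 + 5.76e-06] = 7.831, so f = 0.01631.
Darcy-Weisbach: ΔP = f(L/D)(ρV²/2) = 0.01631·(274/0.178)·(659.5·2.52²/2) = 0.01631·1539·2094 = 5.256e+04 Pa.
ΔP = 5.256e+04 Pa = 0.5256 bar.

ΔP ≈ 0.5256 bar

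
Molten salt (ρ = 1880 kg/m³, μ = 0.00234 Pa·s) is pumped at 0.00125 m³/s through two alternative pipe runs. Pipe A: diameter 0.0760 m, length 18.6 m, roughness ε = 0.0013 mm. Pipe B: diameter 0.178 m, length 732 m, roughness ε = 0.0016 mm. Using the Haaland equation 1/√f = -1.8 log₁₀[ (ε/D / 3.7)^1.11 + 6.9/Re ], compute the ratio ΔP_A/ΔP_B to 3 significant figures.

ΔP_A/ΔP_B ≈ 1.42

Pipe A: V = Q/A = 0.00125/0.004536 = 0.2755 m/s; Re = 1.682e+04; ε/D = 1.71e-05; Haaland → f = 0.02692; ΔP_A = f(L/D)(ρV²/2) = 470.3 Pa.
Pipe B: V = Q/A = 0.00125/0.02488 = 0.05023 m/s; Re = 7184; ε/D = 8.99e-06; Haaland → f = 0.0339; ΔP_B = f(L/D)(ρV²/2) = 330.7 Pa.
ΔP_A/ΔP_B = 470.3/330.7 = 1.42.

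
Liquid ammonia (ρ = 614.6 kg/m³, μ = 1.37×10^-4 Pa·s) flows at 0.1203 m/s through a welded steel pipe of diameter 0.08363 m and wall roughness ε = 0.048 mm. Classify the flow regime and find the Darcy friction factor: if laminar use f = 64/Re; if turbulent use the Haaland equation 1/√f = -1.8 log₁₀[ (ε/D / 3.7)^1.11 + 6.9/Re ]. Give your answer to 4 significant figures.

f ≈ 0.02287

Re = ρVD/μ = 614.6·0.1203·0.08363/0.000137 = 4.513e+04.
Re > 4000 → turbulent. ε/D = 4.8e-05/0.08363 = 0.000574; Haaland: 1/√f = -1.8 log₁₀[5.91e-05 + 0.000153] = 6.613, so f = 0.02287.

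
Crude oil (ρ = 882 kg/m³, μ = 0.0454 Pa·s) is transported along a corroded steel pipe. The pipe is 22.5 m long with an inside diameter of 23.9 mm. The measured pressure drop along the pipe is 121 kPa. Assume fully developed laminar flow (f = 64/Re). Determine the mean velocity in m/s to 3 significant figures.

For laminar flow, f = 64/Re with Re = ρVD/μ, so Darcy-Weisbach reduces to ΔP = 32μLV/D². Solving for V: V = ΔP·D²/(32μL) = 1.21e+05·(0.0239)²/(32·0.0454·22.5) = 2.114 m/s.
Check: Re = ρVD/μ = 882·2.114·0.0239/0.0454 = 981.8 < 2300, so the laminar assumption holds.

V ≈ 2.11 m/s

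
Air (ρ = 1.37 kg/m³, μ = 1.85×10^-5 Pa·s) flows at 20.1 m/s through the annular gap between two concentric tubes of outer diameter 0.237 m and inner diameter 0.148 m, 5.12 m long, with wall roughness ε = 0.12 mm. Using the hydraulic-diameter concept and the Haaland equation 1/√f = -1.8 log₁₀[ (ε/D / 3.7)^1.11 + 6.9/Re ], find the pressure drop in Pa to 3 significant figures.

ΔP ≈ 361 Pa

Hydraulic diameter D_h = 4A/P = D_o - D_i = 0.237 - 0.148 = 0.089 m.
Re = ρVD_h/μ = 1.37·20.1·0.089/1.85e-05 = 1.325e+05.
ε/D_h = 0.00012/0.089 = 0.00135; Haaland gives 1/√f = -1.8 log₁₀[0.000153+5.21e-05] = 6.64, so f = 0.02268.
ΔP = f(L/D_h)(ρV²/2) = 0.02268·5.12/0.089·276.7 = 361.1 Pa.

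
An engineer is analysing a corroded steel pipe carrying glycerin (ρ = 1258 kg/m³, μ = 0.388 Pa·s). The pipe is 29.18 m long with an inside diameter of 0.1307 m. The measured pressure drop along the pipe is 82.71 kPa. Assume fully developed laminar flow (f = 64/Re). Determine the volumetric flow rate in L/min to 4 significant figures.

For laminar flow, f = 64/Re with Re = ρVD/μ, so Darcy-Weisbach reduces to ΔP = 32μLV/D². Solving for V: V = ΔP·D²/(32μL) = 8.271e+04·(0.1307)²/(32·0.388·29.18) = 3.9 m/s.
Check: Re = ρVD/μ = 1258·3.9·0.1307/0.388 = 1653 < 2300, so the laminar assumption holds.
Q = V·A = 3.9·(π/4·0.1307²) = 0.05232 m³/s = 3139 L/min.

Q ≈ 3139 L/min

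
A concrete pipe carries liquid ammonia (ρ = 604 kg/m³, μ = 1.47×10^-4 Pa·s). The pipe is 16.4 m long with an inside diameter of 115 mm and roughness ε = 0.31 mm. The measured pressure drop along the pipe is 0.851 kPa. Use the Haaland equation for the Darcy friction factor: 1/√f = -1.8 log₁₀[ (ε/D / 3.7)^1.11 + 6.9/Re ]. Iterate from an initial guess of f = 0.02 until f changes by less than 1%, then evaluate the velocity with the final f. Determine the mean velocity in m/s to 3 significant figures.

V ≈ 0.876 m/s

Rearranging Darcy-Weisbach: V = √(2·ΔP·D/(f·L·ρ)). With ε/D = 0.00031/0.115 = 0.0027, iterate starting from f = 0.02:
  f = 0.02 → V = √(2·851·0.115/(0.02·16.4·604)) = 0.994 m/s; Re = ρVD/μ = 4.697e+05; f → 0.02573
  f = 0.02573 → V = 0.8764 m/s; Re = 4.141e+05; f → 0.02576
Converged (Δf/f < 1%). With the final f = 0.02576: V = √(2·851·0.115/(0.02576·16.4·604)) = 0.8758 m/s.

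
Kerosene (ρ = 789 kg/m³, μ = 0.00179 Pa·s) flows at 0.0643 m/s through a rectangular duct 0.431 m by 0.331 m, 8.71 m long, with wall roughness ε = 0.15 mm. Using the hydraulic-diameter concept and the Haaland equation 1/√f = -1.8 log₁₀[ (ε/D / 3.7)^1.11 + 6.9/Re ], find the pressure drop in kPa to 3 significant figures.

Hydraulic diameter D_h = 4A/P = 4·(0.431·0.331)/(2·(0.431+0.331)) = 0.5706/1.524 = 0.3744 m.
Re = ρVD_h/μ = 789·0.0643·0.3744/0.00179 = 1.061e+04.
ε/D_h = 0.00015/0.3744 = 0.000401; Haaland gives 1/√f = -1.8 log₁₀[3.97e-05+0.00065] = 5.69, so f = 0.03088.
ΔP = f(L/D_h)(ρV²/2) = 0.03088·8.71/0.3744·1.631 = 1.172 Pa.
ΔP = 0.00117 kPa.

ΔP ≈ 0.00117 kPa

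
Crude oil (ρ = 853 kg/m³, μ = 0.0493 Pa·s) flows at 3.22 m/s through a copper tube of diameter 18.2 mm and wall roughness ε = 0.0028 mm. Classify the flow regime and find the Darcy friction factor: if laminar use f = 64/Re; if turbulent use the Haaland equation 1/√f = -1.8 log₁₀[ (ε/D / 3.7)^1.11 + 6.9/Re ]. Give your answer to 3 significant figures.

f ≈ 0.0631

Re = ρVD/μ = 853·3.22·0.0182/0.0493 = 1014.
Re < 2300 → laminar, so f = 64/Re = 0.06312 (roughness is irrelevant in laminar flow).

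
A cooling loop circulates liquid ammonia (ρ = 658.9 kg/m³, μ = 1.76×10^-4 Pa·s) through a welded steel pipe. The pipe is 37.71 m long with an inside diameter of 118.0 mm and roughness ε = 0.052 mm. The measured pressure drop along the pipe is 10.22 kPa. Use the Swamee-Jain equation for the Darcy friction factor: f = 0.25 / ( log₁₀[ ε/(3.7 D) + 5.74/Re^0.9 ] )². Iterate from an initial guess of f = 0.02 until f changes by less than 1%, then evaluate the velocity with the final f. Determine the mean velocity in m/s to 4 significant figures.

V ≈ 2.400 m/s

Rearranging Darcy-Weisbach: V = √(2·ΔP·D/(f·L·ρ)). With ε/D = 5.2e-05/0.118 = 0.000441, iterate starting from f = 0.02:
  f = 0.02 → V = √(2·1.022e+04·0.118/(0.02·37.71·658.9)) = 2.203 m/s; Re = ρVD/μ = 9.732e+05; f → 0.0169
  f = 0.0169 → V = 2.397 m/s; Re = 1.059e+06; f → 0.01685
Converged (Δf/f < 1%). With the final f = 0.01685: V = √(2·1.022e+04·0.118/(0.01685·37.71·658.9)) = 2.4 m/s.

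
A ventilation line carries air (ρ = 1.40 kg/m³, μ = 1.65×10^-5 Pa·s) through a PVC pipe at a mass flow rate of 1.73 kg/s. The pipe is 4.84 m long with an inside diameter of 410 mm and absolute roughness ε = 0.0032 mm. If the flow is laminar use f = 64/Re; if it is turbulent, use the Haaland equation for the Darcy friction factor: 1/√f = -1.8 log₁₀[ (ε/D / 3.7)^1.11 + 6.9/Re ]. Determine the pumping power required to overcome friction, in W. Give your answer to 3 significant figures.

A = πD²/4 = π(0.41)²/4 = 0.132 m²; mean velocity V = ṁ/(ρA) = 1.73/(1.4 · 0.132) = 9.36 m/s.
Reynolds number Re = ρVD/μ = 1.4 · 9.36 · 0.41 / 1.65e-05 = 3.256e+05.
Re > 4000 → turbulent. Relative roughness ε/D = 3.2e-06/0.41 = 7.8e-06. Haaland: 1/√f = -1.8 log₁₀[(7.8e-06/3.7)^1.11 + 6.9/3.256e+05] = -1.8 log₁₀[5.01e-07 + 2.12e-05] = 8.395, so f = 0.01419.
Darcy-Weisbach: ΔP = f(L/D)(ρV²/2) = 0.01419·(4.84/0.41)·(1.4·9.36²/2) = 0.01419·11.8·61.32 = 10.27 Pa.
Q = ṁ/ρ = 1.73/1.4 = 1.236 m³/s.
Pumping power P = QΔP = 1.236·10.27 = 12.69 W = 12.7 W.

P ≈ 12.7 W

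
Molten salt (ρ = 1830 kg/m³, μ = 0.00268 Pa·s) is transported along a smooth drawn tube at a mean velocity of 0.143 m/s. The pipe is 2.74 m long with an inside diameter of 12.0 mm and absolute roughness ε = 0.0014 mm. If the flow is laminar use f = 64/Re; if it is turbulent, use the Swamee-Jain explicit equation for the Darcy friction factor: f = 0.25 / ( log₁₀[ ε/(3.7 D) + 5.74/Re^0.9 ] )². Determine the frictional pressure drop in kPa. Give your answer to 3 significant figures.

Reynolds number Re = ρVD/μ = 1830 · 0.143 · 0.012 / 0.00268 = 1172.
Re < 2300 → laminar flow, so f = 64/Re = 64/1172 = 0.05462 (the turbulent correlation is not needed).
Darcy-Weisbach: ΔP = f(L/D)(ρV²/2) = 0.05462·(2.74/0.012)·(1830·0.143²/2) = 0.05462·228.3·18.71 = 233.4 Pa.
ΔP = 233.4 Pa = 0.233 kPa.

ΔP ≈ 0.233 kPa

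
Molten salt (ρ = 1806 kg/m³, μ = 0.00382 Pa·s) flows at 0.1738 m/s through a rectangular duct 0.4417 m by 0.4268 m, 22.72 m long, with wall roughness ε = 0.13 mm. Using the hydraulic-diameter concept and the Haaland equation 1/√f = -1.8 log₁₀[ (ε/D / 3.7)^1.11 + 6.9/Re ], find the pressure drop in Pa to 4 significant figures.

ΔP ≈ 33.01 Pa

Hydraulic diameter D_h = 4A/P = 4·(0.4417·0.4268)/(2·(0.4417+0.4268)) = 0.7541/1.737 = 0.4341 m.
Re = ρVD_h/μ = 1806·0.1738·0.4341/0.00382 = 3.567e+04.
ε/D_h = 0.00013/0.4341 = 0.000299; Haaland gives 1/√f = -1.8 log₁₀[2.87e-05+0.000193] = 6.576, so f = 0.02312.
ΔP = f(L/D_h)(ρV²/2) = 0.02312·22.72/0.4341·27.28 = 33.01 Pa.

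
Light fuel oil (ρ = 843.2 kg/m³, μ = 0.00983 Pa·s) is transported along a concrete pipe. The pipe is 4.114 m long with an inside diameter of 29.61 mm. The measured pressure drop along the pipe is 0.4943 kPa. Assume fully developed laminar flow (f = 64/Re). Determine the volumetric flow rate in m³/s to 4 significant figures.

Q ≈ 2.306×10^-4 m³/s

For laminar flow, f = 64/Re with Re = ρVD/μ, so Darcy-Weisbach reduces to ΔP = 32μLV/D². Solving for V: V = ΔP·D²/(32μL) = 494.3·(0.02961)²/(32·0.00983·4.114) = 0.3349 m/s.
Check: Re = ρVD/μ = 843.2·0.3349·0.02961/0.00983 = 850.6 < 2300, so the laminar assumption holds.
Q = V·A = 0.3349·(π/4·0.02961²) = 0.0002306 m³/s = 2.306×10^-4 m³/s.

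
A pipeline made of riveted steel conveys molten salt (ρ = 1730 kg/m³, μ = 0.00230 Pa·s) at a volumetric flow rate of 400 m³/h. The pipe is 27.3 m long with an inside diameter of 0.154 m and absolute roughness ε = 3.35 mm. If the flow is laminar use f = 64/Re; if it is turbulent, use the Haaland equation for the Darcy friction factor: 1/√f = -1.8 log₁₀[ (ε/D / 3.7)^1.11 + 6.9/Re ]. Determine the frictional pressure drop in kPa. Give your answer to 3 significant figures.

Q = 400 m³/h = 400/3600 = 0.1111 m³/s.
Cross-sectional area A = πD²/4 = π(0.154)²/4 = 0.01863 m²; mean velocity V = Q/A = 0.1111/0.01863 = 5.965 m/s.
Reynolds number Re = ρVD/μ = 1730 · 5.965 · 0.154 / 0.0023 = 6.91e+05.
Re > 4000 → turbulent. Relative roughness ε/D = 0.00335/0.154 = 0.0218. Haaland: 1/√f = -1.8 log₁₀[(0.0218/3.7)^1.11 + 6.9/6.91e+05] = -1.8 log₁₀[0.00334 + 9.99e-06] = 4.455, so f = 0.0504.
Darcy-Weisbach: ΔP = f(L/D)(ρV²/2) = 0.0504·(27.3/0.154)·(1730·5.965²/2) = 0.0504·177.3·3.078e+04 = 2.75e+05 Pa.
ΔP = 2.75e+05 Pa = 275 kPa.

ΔP ≈ 275 kPa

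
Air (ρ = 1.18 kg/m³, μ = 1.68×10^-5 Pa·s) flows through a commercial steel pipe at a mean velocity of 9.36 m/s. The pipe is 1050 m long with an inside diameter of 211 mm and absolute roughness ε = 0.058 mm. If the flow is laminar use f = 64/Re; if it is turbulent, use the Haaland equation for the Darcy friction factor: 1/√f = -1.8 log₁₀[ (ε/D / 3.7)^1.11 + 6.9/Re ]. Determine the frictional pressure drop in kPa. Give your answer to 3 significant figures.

ΔP ≈ 4.68 kPa

Reynolds number Re = ρVD/μ = 1.18 · 9.36 · 0.211 / 1.68e-05 = 1.387e+05.
Re > 4000 → turbulent. Relative roughness ε/D = 5.8e-05/0.211 = 0.000275. Haaland: 1/√f = -1.8 log₁₀[(0.000275/3.7)^1.11 + 6.9/1.387e+05] = -1.8 log₁₀[2.61e-05 + 4.97e-05] = 7.416, so f = 0.01818.
Darcy-Weisbach: ΔP = f(L/D)(ρV²/2) = 0.01818·(1050/0.211)·(1.18·9.36²/2) = 0.01818·4976·51.69 = 4677 Pa.
ΔP = 4677 Pa = 4.68 kPa.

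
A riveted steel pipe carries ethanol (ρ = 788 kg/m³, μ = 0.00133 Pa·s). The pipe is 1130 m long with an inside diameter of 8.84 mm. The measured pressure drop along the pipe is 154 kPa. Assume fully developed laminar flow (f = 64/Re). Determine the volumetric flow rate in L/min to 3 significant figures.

Q ≈ 0.921 L/min

For laminar flow, f = 64/Re with Re = ρVD/μ, so Darcy-Weisbach reduces to ΔP = 32μLV/D². Solving for V: V = ΔP·D²/(32μL) = 1.54e+05·(0.00884)²/(32·0.00133·1130) = 0.2502 m/s.
Check: Re = ρVD/μ = 788·0.2502·0.00884/0.00133 = 1311 < 2300, so the laminar assumption holds.
Q = V·A = 0.2502·(π/4·0.00884²) = 1.536e-05 m³/s = 0.921 L/min.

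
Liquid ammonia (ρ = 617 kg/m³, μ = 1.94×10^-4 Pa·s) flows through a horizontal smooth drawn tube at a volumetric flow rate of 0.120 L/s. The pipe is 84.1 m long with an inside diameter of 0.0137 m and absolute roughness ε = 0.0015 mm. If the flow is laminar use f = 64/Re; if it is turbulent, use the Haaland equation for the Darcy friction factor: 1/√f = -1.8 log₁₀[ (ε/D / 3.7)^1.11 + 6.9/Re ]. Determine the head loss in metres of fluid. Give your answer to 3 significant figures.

Q = 0.120 L/s = 0.120/1000 = 0.00012 m³/s.
Cross-sectional area A = πD²/4 = π(0.0137)²/4 = 0.0001474 m²; mean velocity V = Q/A = 0.00012/0.0001474 = 0.814 m/s.
Reynolds number Re = ρVD/μ = 617 · 0.814 · 0.0137 / 0.000194 = 3.547e+04.
Re > 4000 → turbulent. Relative roughness ε/D = 1.5e-06/0.0137 = 0.000109. Haaland: 1/√f = -1.8 log₁₀[(0.000109/3.7)^1.11 + 6.9/3.547e+04] = -1.8 log₁₀[9.4e-06 + 0.000195] = 6.643, so f = 0.02266.
Darcy-Weisbach: ΔP = f(L/D)(ρV²/2) = 0.02266·(84.1/0.0137)·(617·0.814²/2) = 0.02266·6139·204.4 = 2.844e+04 Pa.
Head loss h_f = ΔP/(ρg) = 2.844e+04/(617·9.81) = 4.70 m.

h_f ≈ 4.70 m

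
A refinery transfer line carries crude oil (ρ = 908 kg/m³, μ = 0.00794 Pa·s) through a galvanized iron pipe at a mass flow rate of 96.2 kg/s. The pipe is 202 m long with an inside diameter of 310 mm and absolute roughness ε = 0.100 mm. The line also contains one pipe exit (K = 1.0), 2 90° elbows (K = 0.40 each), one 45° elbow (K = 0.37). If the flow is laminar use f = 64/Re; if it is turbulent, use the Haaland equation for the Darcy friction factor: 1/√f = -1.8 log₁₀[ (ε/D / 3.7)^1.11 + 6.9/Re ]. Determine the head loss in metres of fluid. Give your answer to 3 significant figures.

h_f ≈ 1.64 m

A = πD²/4 = π(0.31)²/4 = 0.07548 m²; mean velocity V = ṁ/(ρA) = 96.2/(908 · 0.07548) = 1.404 m/s.
Reynolds number Re = ρVD/μ = 908 · 1.404 · 0.31 / 0.00794 = 4.976e+04.
Re > 4000 → turbulent. Relative roughness ε/D = 0.0001/0.31 = 0.000323. Haaland: 1/√f = -1.8 log₁₀[(0.000323/3.7)^1.11 + 6.9/4.976e+04] = -1.8 log₁₀[3.12e-05 + 0.000139] = 6.786, so f = 0.02172.
Total minor-loss coefficient ΣK = 1·1 + 2·0.4 + 1·0.37 = 2.17.
ΔP = [f·L/D + ΣK]·(ρV²/2) = [0.02172·202/0.31 + 2.17]·(908·1.404²/2) = [14.15 + 2.17]·894.6 = 1.46e+04 Pa.
Head loss h_f = ΔP/(ρg) = 1.46e+04/(908·9.81) = 1.64 m.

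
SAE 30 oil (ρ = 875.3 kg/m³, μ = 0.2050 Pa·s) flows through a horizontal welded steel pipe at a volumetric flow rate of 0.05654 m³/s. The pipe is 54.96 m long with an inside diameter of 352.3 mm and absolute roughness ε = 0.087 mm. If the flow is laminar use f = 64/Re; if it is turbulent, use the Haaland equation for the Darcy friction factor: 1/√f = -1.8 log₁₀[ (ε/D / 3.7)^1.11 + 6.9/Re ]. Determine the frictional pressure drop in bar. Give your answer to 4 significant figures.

ΔP ≈ 0.01685 bar

Cross-sectional area A = πD²/4 = π(0.3523)²/4 = 0.09748 m²; mean velocity V = Q/A = 0.05654/0.09748 = 0.58 m/s.
Reynolds number Re = ρVD/μ = 875.3 · 0.58 · 0.3523 / 0.205 = 872.5.
Re < 2300 → laminar flow, so f = 64/Re = 64/872.5 = 0.07335 (the turbulent correlation is not needed).
Darcy-Weisbach: ΔP = f(L/D)(ρV²/2) = 0.07335·(54.96/0.3523)·(875.3·0.58²/2) = 0.07335·156·147.2 = 1685 Pa.
ΔP = 1685 Pa = 0.01685 bar.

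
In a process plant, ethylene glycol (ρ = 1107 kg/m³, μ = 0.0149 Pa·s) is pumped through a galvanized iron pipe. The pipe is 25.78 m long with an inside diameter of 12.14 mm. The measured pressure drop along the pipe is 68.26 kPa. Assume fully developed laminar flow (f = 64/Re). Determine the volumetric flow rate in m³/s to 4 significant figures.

Q ≈ 9.474×10^-5 m³/s

For laminar flow, f = 64/Re with Re = ρVD/μ, so Darcy-Weisbach reduces to ΔP = 32μLV/D². Solving for V: V = ΔP·D²/(32μL) = 6.826e+04·(0.01214)²/(32·0.0149·25.78) = 0.8184 m/s.
Check: Re = ρVD/μ = 1107·0.8184·0.01214/0.0149 = 738.2 < 2300, so the laminar assumption holds.
Q = V·A = 0.8184·(π/4·0.01214²) = 9.474e-05 m³/s = 9.474×10^-5 m³/s.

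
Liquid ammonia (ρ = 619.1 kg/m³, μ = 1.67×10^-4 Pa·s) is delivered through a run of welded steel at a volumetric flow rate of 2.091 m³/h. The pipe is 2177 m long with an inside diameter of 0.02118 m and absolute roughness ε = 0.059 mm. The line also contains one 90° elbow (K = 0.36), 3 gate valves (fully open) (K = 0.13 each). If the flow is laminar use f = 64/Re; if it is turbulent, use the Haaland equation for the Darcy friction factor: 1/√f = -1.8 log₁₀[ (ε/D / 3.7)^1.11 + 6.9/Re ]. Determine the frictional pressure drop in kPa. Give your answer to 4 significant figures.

Q = 2.091 m³/h = 2.091/3600 = 0.0005808 m³/s.
Cross-sectional area A = πD²/4 = π(0.02118)²/4 = 0.0003523 m²; mean velocity V = Q/A = 0.0005808/0.0003523 = 1.649 m/s.
Reynolds number Re = ρVD/μ = 619.1 · 1.649 · 0.02118 / 0.000167 = 1.294e+05.
Re > 4000 → turbulent. Relative roughness ε/D = 5.9e-05/0.02118 = 0.00279. Haaland: 1/√f = -1.8 log₁₀[(0.00279/3.7)^1.11 + 6.9/1.294e+05] = -1.8 log₁₀[0.000341 + 5.33e-05] = 6.127, so f = 0.02664.
Total minor-loss coefficient ΣK = 1·0.36 + 3·0.13 = 0.75.
ΔP = [f·L/D + ΣK]·(ρV²/2) = [0.02664·2177/0.02118 + 0.75]·(619.1·1.649²/2) = [2738 + 0.75]·841.3 = 2.304e+06 Pa.
ΔP = 2.304e+06 Pa = 2304 kPa.

ΔP ≈ 2304 kPa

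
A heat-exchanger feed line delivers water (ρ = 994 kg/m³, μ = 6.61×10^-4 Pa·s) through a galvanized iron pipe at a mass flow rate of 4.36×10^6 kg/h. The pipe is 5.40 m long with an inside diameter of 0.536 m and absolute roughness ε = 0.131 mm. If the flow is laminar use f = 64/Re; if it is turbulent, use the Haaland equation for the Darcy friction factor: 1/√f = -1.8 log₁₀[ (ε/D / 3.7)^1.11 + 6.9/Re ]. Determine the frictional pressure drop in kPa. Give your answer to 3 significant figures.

ΔP ≈ 2.12 kPa

ṁ = 4.36×10^6 kg/h = 4.36×10^6/3600 = 1211 kg/s.
A = πD²/4 = π(0.536)²/4 = 0.2256 m²; mean velocity V = ṁ/(ρA) = 1211/(994 · 0.2256) = 5.4 m/s.
Reynolds number Re = ρVD/μ = 994 · 5.4 · 0.536 / 0.000661 = 4.352e+06.
Re > 4000 → turbulent. Relative roughness ε/D = 0.000131/0.536 = 0.000244. Haaland: 1/√f = -1.8 log₁₀[(0.000244/3.7)^1.11 + 6.9/4.352e+06] = -1.8 log₁₀[2.29e-05 + 1.59e-06] = 8.3, so f = 0.01452.
Darcy-Weisbach: ΔP = f(L/D)(ρV²/2) = 0.01452·(5.4/0.536)·(994·5.4²/2) = 0.01452·10.07·1.449e+04 = 2120 Pa.
ΔP = 2120 Pa = 2.12 kPa.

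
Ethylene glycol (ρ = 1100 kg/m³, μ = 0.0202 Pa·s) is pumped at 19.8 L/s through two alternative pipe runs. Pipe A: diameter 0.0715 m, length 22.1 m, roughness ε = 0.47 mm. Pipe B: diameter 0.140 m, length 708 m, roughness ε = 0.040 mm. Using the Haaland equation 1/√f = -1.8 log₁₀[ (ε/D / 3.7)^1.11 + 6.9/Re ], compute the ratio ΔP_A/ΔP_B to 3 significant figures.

ΔP_A/ΔP_B ≈ 1.05

Pipe A: V = Q/A = 0.0198/0.004015 = 4.931 m/s; Re = 1.92e+04; ε/D = 0.00657; Haaland → f = 0.03657; ΔP_A = f(L/D)(ρV²/2) = 1.512e+05 Pa.
Pipe B: V = Q/A = 0.0198/0.01539 = 1.286 m/s; Re = 9806; ε/D = 0.000286; Haaland → f = 0.03138; ΔP_B = f(L/D)(ρV²/2) = 1.444e+05 Pa.
ΔP_A/ΔP_B = 1.512e+05/1.444e+05 = 1.05.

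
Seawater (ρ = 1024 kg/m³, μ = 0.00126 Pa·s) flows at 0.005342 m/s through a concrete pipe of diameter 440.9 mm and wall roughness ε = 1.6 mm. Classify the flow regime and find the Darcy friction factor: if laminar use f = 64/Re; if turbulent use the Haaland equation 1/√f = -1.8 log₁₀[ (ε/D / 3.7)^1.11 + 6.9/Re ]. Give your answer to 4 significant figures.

f ≈ 0.03344

Re = ρVD/μ = 1024·0.005342·0.4409/0.00126 = 1914.
Re < 2300 → laminar, so f = 64/Re = 0.03344 (roughness is irrelevant in laminar flow).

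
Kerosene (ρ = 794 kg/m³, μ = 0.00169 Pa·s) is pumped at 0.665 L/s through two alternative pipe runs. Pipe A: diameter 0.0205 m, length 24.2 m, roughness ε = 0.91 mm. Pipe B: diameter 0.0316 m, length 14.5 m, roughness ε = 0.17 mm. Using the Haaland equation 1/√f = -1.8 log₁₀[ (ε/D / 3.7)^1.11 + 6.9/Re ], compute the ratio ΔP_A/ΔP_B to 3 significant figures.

Pipe A: V = Q/A = 0.000665/0.0003301 = 2.015 m/s; Re = 1.94e+04; ε/D = 0.0444; Haaland → f = 0.06921; ΔP_A = f(L/D)(ρV²/2) = 1.317e+05 Pa.
Pipe B: V = Q/A = 0.000665/0.0007843 = 0.8479 m/s; Re = 1.259e+04; ε/D = 0.00538; Haaland → f = 0.03668; ΔP_B = f(L/D)(ρV²/2) = 4804 Pa.
ΔP_A/ΔP_B = 1.317e+05/4804 = 27.4.

ΔP_A/ΔP_B ≈ 27.4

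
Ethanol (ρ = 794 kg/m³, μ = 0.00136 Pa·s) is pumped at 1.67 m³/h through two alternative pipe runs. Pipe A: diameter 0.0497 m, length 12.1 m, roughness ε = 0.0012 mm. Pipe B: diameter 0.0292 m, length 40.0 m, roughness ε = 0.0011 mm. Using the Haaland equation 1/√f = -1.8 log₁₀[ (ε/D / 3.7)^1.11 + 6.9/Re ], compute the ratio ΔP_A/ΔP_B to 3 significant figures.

Pipe A: V = Q/A = 0.0004639/0.00194 = 0.2391 m/s; Re = 6938; ε/D = 2.41e-05; Haaland → f = 0.03426; ΔP_A = f(L/D)(ρV²/2) = 189.3 Pa.
Pipe B: V = Q/A = 0.0004639/0.0006697 = 0.6927 m/s; Re = 1.181e+04; ε/D = 3.77e-05; Haaland → f = 0.02956; ΔP_B = f(L/D)(ρV²/2) = 7714 Pa.
ΔP_A/ΔP_B = 189.3/7714 = 0.0245.

ΔP_A/ΔP_B ≈ 0.0245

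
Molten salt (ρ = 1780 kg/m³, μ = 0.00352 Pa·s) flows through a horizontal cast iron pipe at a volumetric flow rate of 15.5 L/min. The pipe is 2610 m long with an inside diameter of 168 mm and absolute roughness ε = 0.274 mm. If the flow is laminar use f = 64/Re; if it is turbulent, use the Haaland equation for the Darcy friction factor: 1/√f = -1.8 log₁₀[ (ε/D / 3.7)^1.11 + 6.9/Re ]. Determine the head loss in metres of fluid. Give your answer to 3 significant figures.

Q = 15.5 L/min = 15.5/60000 = 0.0002583 m³/s.
Cross-sectional area A = πD²/4 = π(0.168)²/4 = 0.02217 m²; mean velocity V = Q/A = 0.0002583/0.02217 = 0.01165 m/s.
Reynolds number Re = ρVD/μ = 1780 · 0.01165 · 0.168 / 0.00352 = 990.1.
Re < 2300 → laminar flow, so f = 64/Re = 64/990.1 = 0.06464 (the turbulent correlation is not needed).
Darcy-Weisbach: ΔP = f(L/D)(ρV²/2) = 0.06464·(2610/0.168)·(1780·0.01165²/2) = 0.06464·1.554e+04·0.1209 = 121.4 Pa.
Head loss h_f = ΔP/(ρg) = 121.4/(1780·9.81) = 0.00695 m.

h_f ≈ 0.00695 m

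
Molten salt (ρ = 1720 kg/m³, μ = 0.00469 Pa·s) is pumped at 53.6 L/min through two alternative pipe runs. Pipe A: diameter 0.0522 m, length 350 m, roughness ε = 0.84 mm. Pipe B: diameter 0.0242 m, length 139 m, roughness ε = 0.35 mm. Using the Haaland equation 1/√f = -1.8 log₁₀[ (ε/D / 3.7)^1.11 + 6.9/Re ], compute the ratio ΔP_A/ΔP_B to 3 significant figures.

Pipe A: V = Q/A = 0.0008933/0.00214 = 0.4174 m/s; Re = 7991; ε/D = 0.0161; Haaland → f = 0.04988; ΔP_A = f(L/D)(ρV²/2) = 5.012e+04 Pa.
Pipe B: V = Q/A = 0.0008933/0.00046 = 1.942 m/s; Re = 1.724e+04; ε/D = 0.0145; Haaland → f = 0.04573; ΔP_B = f(L/D)(ρV²/2) = 8.521e+05 Pa.
ΔP_A/ΔP_B = 5.012e+04/8.521e+05 = 0.0588.

ΔP_A/ΔP_B ≈ 0.0588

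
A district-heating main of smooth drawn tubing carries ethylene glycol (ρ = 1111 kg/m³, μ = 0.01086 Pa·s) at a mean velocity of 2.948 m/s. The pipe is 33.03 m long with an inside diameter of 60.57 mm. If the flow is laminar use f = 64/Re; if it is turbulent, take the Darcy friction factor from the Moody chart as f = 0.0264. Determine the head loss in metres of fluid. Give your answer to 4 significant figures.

h_f ≈ 6.377 m

Reynolds number Re = ρVD/μ = 1111 · 2.948 · 0.06057 / 0.0109 = 1.827e+04.
Re > 4000 → turbulent; use the Moody-chart value f = 0.0264.
Darcy-Weisbach: ΔP = f(L/D)(ρV²/2) = 0.0264·(33.03/0.06057)·(1111·2.948²/2) = 0.0264·545.3·4828 = 6.95e+04 Pa.
Head loss h_f = ΔP/(ρg) = 6.95e+04/(1111·9.81) = 6.377 m.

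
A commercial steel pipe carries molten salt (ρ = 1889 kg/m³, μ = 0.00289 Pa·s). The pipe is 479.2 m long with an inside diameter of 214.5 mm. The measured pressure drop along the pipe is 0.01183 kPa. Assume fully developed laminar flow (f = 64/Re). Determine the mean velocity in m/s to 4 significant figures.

V ≈ 0.01228 m/s

For laminar flow, f = 64/Re with Re = ρVD/μ, so Darcy-Weisbach reduces to ΔP = 32μLV/D². Solving for V: V = ΔP·D²/(32μL) = 11.83·(0.2145)²/(32·0.00289·479.2) = 0.01228 m/s.
Check: Re = ρVD/μ = 1889·0.01228·0.2145/0.00289 = 1722 < 2300, so the laminar assumption holds.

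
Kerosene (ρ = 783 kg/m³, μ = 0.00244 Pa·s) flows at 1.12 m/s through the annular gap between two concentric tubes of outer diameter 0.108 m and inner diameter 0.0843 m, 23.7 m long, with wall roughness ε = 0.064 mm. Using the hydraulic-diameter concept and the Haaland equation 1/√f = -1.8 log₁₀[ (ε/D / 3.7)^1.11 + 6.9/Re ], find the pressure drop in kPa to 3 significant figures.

Hydraulic diameter D_h = 4A/P = D_o - D_i = 0.108 - 0.0843 = 0.0237 m.
Re = ρVD_h/μ = 783·1.12·0.0237/0.00244 = 8518.
ε/D_h = 6.4e-05/0.0237 = 0.0027; Haaland gives 1/√f = -1.8 log₁₀[0.00033+0.00081] = 5.298, so f = 0.03563.
ΔP = f(L/D_h)(ρV²/2) = 0.03563·23.7/0.0237·491.1 = 1.75e+04 Pa.
ΔP = 17.5 kPa.

ΔP ≈ 17.5 kPa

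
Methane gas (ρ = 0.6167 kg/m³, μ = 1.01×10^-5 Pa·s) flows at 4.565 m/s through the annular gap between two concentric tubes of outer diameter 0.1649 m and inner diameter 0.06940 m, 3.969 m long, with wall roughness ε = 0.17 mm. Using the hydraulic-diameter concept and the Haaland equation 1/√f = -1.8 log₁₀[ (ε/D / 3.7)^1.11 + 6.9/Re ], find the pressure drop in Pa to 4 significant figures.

Hydraulic diameter D_h = 4A/P = D_o - D_i = 0.1649 - 0.0694 = 0.0955 m.
Re = ρVD_h/μ = 0.6167·4.565·0.0955/1.01e-05 = 2.662e+04.
ε/D_h = 0.00017/0.0955 = 0.00178; Haaland gives 1/√f = -1.8 log₁₀[0.000208+0.000259] = 5.995, so f = 0.02782.
ΔP = f(L/D_h)(ρV²/2) = 0.02782·3.969/0.0955·6.426 = 7.429 Pa.

ΔP ≈ 7.429 Pa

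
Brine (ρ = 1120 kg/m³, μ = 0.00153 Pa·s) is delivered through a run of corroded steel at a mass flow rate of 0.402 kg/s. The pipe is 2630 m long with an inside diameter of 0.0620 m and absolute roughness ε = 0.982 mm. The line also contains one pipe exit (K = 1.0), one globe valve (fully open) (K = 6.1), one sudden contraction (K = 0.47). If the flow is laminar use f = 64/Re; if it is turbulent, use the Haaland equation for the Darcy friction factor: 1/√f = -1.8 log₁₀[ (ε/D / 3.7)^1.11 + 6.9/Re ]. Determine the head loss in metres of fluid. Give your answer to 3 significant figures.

h_f ≈ 1.59 m

A = πD²/4 = π(0.062)²/4 = 0.003019 m²; mean velocity V = ṁ/(ρA) = 0.402/(1120 · 0.003019) = 0.1189 m/s.
Reynolds number Re = ρVD/μ = 1120 · 0.1189 · 0.062 / 0.00153 = 5396.
Re > 4000 → turbulent. Relative roughness ε/D = 0.000982/0.062 = 0.0158. Haaland: 1/√f = -1.8 log₁₀[(0.0158/3.7)^1.11 + 6.9/5396] = -1.8 log₁₀[0.00235 + 0.00128] = 4.393, so f = 0.05183.
Total minor-loss coefficient ΣK = 1·1 + 1·6.1 + 1·0.47 = 7.57.
ΔP = [f·L/D + ΣK]·(ρV²/2) = [0.05183·2630/0.062 + 7.57]·(1120·0.1189²/2) = [2199 + 7.57]·7.915 = 1.746e+04 Pa.
Head loss h_f = ΔP/(ρg) = 1.746e+04/(1120·9.81) = 1.59 m.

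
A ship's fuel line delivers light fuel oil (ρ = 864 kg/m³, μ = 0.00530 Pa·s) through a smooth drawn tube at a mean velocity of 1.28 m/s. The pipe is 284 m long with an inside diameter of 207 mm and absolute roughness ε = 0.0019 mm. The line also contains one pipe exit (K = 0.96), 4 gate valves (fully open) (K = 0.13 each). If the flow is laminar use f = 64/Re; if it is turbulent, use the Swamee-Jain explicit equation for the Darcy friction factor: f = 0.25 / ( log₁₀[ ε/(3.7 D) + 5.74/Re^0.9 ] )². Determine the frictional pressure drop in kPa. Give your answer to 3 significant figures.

ΔP ≈ 21.9 kPa

Reynolds number Re = ρVD/μ = 864 · 1.28 · 0.207 / 0.0053 = 4.319e+04.
Re > 4000 → turbulent. Relative roughness ε/D = 1.9e-06/0.207 = 9.18e-06. Swamee-Jain: f = 0.25/(log₁₀[9.18e-06/3.7 + 5.74/4.319e+04^0.9])² = 0.25/(log₁₀[2.48e-06 + 0.000386])² = 0.25/(-3.41)² = 0.0215.
Total minor-loss coefficient ΣK = 1·0.96 + 4·0.13 = 1.48.
ΔP = [f·L/D + ΣK]·(ρV²/2) = [0.0215·284/0.207 + 1.48]·(864·1.28²/2) = [29.49 + 1.48]·707.8 = 2.192e+04 Pa.
ΔP = 2.192e+04 Pa = 21.9 kPa.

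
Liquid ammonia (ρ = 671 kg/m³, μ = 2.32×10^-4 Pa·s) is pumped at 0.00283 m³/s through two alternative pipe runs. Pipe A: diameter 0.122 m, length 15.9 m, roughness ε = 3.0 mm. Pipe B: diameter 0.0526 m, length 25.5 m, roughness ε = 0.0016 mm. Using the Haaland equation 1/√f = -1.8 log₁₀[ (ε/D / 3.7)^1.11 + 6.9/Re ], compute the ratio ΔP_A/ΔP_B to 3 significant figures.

ΔP_A/ΔP_B ≈ 0.0315

Pipe A: V = Q/A = 0.00283/0.01169 = 0.2421 m/s; Re = 8.542e+04; ε/D = 0.0246; Haaland → f = 0.05323; ΔP_A = f(L/D)(ρV²/2) = 136.4 Pa.
Pipe B: V = Q/A = 0.00283/0.002173 = 1.302 m/s; Re = 1.981e+05; ε/D = 3.04e-05; Haaland → f = 0.01572; ΔP_B = f(L/D)(ρV²/2) = 4337 Pa.
ΔP_A/ΔP_B = 136.4/4337 = 0.0315.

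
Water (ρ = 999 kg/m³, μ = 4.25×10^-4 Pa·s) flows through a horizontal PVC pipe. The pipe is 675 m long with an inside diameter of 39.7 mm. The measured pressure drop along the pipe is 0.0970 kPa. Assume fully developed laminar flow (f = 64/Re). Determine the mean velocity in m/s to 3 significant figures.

For laminar flow, f = 64/Re with Re = ρVD/μ, so Darcy-Weisbach reduces to ΔP = 32μLV/D². Solving for V: V = ΔP·D²/(32μL) = 97·(0.0397)²/(32·0.000425·675) = 0.01665 m/s.
Check: Re = ρVD/μ = 999·0.01665·0.0397/0.000425 = 1554 < 2300, so the laminar assumption holds.

V ≈ 0.0167 m/s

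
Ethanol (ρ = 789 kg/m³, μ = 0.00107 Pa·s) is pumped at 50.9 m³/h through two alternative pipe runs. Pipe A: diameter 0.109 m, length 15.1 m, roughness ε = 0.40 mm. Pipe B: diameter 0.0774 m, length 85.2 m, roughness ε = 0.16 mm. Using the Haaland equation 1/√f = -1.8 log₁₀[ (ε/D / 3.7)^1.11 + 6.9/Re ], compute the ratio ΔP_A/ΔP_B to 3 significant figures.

ΔP_A/ΔP_B ≈ 0.0373

Pipe A: V = Q/A = 0.01414/0.009331 = 1.515 m/s; Re = 1.218e+05; ε/D = 0.00367; Haaland → f = 0.02862; ΔP_A = f(L/D)(ρV²/2) = 3591 Pa.
Pipe B: V = Q/A = 0.01414/0.004705 = 3.005 m/s; Re = 1.715e+05; ε/D = 0.00207; Haaland → f = 0.02456; ΔP_B = f(L/D)(ρV²/2) = 9.633e+04 Pa.
ΔP_A/ΔP_B = 3591/9.633e+04 = 0.0373.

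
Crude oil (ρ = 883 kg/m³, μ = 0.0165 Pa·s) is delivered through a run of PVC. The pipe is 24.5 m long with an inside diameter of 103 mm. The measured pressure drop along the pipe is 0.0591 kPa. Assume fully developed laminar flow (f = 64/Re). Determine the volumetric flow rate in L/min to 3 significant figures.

For laminar flow, f = 64/Re with Re = ρVD/μ, so Darcy-Weisbach reduces to ΔP = 32μLV/D². Solving for V: V = ΔP·D²/(32μL) = 59.1·(0.103)²/(32·0.0165·24.5) = 0.04847 m/s.
Check: Re = ρVD/μ = 883·0.04847·0.103/0.0165 = 267.2 < 2300, so the laminar assumption holds.
Q = V·A = 0.04847·(π/4·0.103²) = 0.0004039 m³/s = 24.2 L/min.

Q ≈ 24.2 L/min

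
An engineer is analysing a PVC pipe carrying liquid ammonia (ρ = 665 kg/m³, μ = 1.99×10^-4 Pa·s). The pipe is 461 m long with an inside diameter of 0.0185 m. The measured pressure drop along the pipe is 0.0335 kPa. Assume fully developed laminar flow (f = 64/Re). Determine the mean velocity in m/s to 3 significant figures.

For laminar flow, f = 64/Re with Re = ρVD/μ, so Darcy-Weisbach reduces to ΔP = 32μLV/D². Solving for V: V = ΔP·D²/(32μL) = 33.5·(0.0185)²/(32·0.000199·461) = 0.003906 m/s.
Check: Re = ρVD/μ = 665·0.003906·0.0185/0.000199 = 241.4 < 2300, so the laminar assumption holds.

V ≈ 0.00391 m/s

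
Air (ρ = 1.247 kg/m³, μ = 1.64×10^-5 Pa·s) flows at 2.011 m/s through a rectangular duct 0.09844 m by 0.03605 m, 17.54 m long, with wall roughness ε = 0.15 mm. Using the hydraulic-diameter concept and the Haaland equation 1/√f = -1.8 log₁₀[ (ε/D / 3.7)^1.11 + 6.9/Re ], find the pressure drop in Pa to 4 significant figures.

Hydraulic diameter D_h = 4A/P = 4·(0.09844·0.03605)/(2·(0.09844+0.03605)) = 0.0142/0.269 = 0.05277 m.
Re = ρVD_h/μ = 1.247·2.011·0.05277/1.64e-05 = 8070.
ε/D_h = 0.00015/0.05277 = 0.00284; Haaland gives 1/√f = -1.8 log₁₀[0.000349+0.000855] = 5.255, so f = 0.03621.
ΔP = f(L/D_h)(ρV²/2) = 0.03621·17.54/0.05277·2.522 = 30.35 Pa.

ΔP ≈ 30.35 Pa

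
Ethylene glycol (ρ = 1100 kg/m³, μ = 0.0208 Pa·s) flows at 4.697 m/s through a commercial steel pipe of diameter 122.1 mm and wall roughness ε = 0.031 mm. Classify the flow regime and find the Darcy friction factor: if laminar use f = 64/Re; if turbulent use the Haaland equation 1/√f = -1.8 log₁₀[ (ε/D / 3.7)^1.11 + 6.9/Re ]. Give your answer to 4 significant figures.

Re = ρVD/μ = 1100·4.697·0.1221/0.0208 = 3.033e+04.
Re > 4000 → turbulent. ε/D = 3.1e-05/0.1221 = 0.000254; Haaland: 1/√f = -1.8 log₁₀[2.39e-05 + 0.000228] = 6.479, so f = 0.02382.

f ≈ 0.02382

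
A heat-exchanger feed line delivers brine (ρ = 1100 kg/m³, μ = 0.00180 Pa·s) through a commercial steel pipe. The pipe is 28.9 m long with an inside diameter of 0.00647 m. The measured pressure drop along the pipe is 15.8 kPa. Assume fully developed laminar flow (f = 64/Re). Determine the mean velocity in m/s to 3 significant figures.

V ≈ 0.397 m/s

For laminar flow, f = 64/Re with Re = ρVD/μ, so Darcy-Weisbach reduces to ΔP = 32μLV/D². Solving for V: V = ΔP·D²/(32μL) = 1.58e+04·(0.00647)²/(32·0.0018·28.9) = 0.3973 m/s.
Check: Re = ρVD/μ = 1100·0.3973·0.00647/0.0018 = 1571 < 2300, so the laminar assumption holds.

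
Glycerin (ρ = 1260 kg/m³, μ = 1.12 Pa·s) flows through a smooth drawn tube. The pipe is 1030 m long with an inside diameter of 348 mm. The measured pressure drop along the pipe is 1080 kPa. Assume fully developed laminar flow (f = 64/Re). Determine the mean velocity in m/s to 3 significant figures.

V ≈ 3.54 m/s

For laminar flow, f = 64/Re with Re = ρVD/μ, so Darcy-Weisbach reduces to ΔP = 32μLV/D². Solving for V: V = ΔP·D²/(32μL) = 1.08e+06·(0.348)²/(32·1.12·1030) = 3.543 m/s.
Check: Re = ρVD/μ = 1260·3.543·0.348/1.12 = 1387 < 2300, so the laminar assumption holds.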